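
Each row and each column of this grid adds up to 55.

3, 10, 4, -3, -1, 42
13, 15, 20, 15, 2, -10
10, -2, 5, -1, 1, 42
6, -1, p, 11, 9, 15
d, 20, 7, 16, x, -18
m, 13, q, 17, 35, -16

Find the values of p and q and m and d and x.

The known cells in column 5 total 46, leaving 55 − 46 = 9 for the blank.
The known cells in row 5 total 34, leaving 55 − 34 = 21 for the blank.
The known cells in column 1 total 53, leaving 55 − 53 = 2 for the blank.
The known cells in row 4 total 40, leaving 55 − 40 = 15 for the blank.
The known cells in row 6 total 51, leaving 55 − 51 = 4 for the blank.

p = 15, q = 4, m = 2, d = 21, x = 9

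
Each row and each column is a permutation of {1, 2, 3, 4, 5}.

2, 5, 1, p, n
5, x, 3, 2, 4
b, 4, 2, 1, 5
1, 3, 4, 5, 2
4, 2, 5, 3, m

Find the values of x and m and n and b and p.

x = 1, m = 1, n = 3, b = 3, p = 4

At (row 5, col 5): row 5 already has {2, 3, 4, 5}, so the value is 1.
At (row 1, col 5): column 5 already has {1, 2, 4, 5}, so the value is 3.
Cell (2,2): row 2 already has {2, 3, 4, 5} → 1.
Cell (1,4): row 1 already has {1, 2, 3, 5} → 4.
Cell (3,1): row 3 already has {1, 2, 4, 5} → 3.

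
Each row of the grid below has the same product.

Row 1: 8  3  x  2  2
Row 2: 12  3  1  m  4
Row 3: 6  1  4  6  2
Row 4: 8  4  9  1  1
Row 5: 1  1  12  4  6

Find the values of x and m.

Rows 3 and 5 each multiply to 288, so every row has product 288.
Row 1: 8×3×2×2 = 96, so the missing entry is 288 ÷ 96 = 3.
Row 2: 12×3×1×4 = 144, so the missing entry is 288 ÷ 144 = 2.

x = 3, m = 2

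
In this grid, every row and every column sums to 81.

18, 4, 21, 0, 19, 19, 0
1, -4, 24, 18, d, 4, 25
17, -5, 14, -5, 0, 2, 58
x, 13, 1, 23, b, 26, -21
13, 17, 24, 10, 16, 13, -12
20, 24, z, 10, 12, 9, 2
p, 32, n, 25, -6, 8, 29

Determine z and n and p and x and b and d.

z = 4, n = -7, p = 0, x = 12, b = 27, d = 13

Row 2: 1 − 4 + 24 + 18 + 4 + 25 = 68, so its missing entry is 81 − 68 = 13.
Column 5: 19 + 13 + 0 + 16 + 12 − 6 = 54, so its missing entry is 81 − 54 = 27.
Row 4: 13 + 1 + 23 + 27 + 26 − 21 = 69, so its missing entry is 81 − 69 = 12.
Column 1: 18 + 1 + 17 + 12 + 13 + 20 = 81, so its missing entry is 81 − 81 = 0.
Row 7: 0 + 32 + 25 − 6 + 8 + 29 = 88, so its missing entry is 81 − 88 = -7.
Row 6: 20 + 24 + 10 + 12 + 9 + 2 = 77, so its missing entry is 81 − 77 = 4.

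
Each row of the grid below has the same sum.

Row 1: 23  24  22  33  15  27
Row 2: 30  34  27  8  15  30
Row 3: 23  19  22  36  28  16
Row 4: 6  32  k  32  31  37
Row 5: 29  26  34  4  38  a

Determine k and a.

k = 6, a = 13

Rows 1 and 2 both add up to 144, so every row sums to 144.
Row 4: 6 + 32 + 32 + 31 + 37 = 138, so the missing entry is 144 − 138 = 6.
Row 5: 29 + 26 + 34 + 4 + 38 = 131, so the missing entry is 144 − 131 = 13.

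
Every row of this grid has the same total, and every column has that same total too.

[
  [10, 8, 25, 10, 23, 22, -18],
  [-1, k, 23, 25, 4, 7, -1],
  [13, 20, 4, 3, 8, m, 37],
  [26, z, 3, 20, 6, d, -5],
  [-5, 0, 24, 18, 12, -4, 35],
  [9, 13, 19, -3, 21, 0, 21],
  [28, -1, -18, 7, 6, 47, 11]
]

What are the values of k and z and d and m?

Rows 1 and 5 both sum to 80, so that's the common total.
Row 2 has -1 + 23 + 25 + 4 + 7 − 1 = 57; the blank must be 80 − 57 = 23.
Column 2 has 8 + 23 + 20 + 0 + 13 − 1 = 63; the blank must be 80 − 63 = 17.
Row 3 has 13 + 20 + 4 + 3 + 8 + 37 = 85; the blank must be 80 − 85 = -5.
Row 4 has 26 + 17 + 3 + 20 + 6 − 5 = 67; the blank must be 80 − 67 = 13.

k = 23, z = 17, d = 13, m = -5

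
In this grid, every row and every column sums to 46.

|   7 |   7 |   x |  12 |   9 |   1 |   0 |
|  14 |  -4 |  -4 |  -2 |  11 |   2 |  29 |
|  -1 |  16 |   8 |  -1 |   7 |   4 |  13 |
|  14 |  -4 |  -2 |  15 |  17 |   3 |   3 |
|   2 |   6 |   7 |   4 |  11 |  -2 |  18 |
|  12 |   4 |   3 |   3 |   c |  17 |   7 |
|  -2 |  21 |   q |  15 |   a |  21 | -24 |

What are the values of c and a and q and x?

c = 0, a = -9, q = 24, x = 10

Row 6 has 12 + 4 + 3 + 3 + 17 + 7 = 46; the blank must be 46 − 46 = 0.
Column 5 has 9 + 11 + 7 + 17 + 11 + 0 = 55; the blank must be 46 − 55 = -9.
Row 7 has -2 + 21 + 15 − 9 + 21 − 24 = 22; the blank must be 46 − 22 = 24.
Row 1 has 7 + 7 + 12 + 9 + 1 + 0 = 36; the blank must be 46 − 36 = 10.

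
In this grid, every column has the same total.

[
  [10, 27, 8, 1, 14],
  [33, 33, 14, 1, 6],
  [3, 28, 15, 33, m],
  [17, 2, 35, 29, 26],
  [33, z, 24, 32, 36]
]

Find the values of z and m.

z = 6, m = 14

Column 1 sums to 96 and so does column 3; that's the common total.
In column 2 the known cells total 90, leaving 96 − 90 = 6.
In column 5 the known cells total 82, leaving 96 − 82 = 14.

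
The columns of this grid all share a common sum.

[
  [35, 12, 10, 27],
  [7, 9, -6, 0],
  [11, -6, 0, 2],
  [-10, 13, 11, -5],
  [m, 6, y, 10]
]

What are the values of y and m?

y = 19, m = -9

Columns 2 and 4 both add up to 34, so every column sums to 34.
Column 3: 10 − 6 + 0 + 11 = 15, so the missing entry is 34 − 15 = 19.
Column 1: 35 + 7 + 11 − 10 = 43, so the missing entry is 34 − 43 = -9.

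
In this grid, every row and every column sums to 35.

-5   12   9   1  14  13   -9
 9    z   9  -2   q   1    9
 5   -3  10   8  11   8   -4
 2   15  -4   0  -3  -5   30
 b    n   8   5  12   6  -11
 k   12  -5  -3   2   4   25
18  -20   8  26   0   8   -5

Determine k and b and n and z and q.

The known cells in column 5 total 36, leaving 35 − 36 = -1 for the blank.
The known cells in row 2 total 25, leaving 35 − 25 = 10 for the blank.
The known cells in row 6 total 35, leaving 35 − 35 = 0 for the blank.
The known cells in column 1 total 29, leaving 35 − 29 = 6 for the blank.
The known cells in row 5 total 26, leaving 35 − 26 = 9 for the blank.

k = 0, b = 6, n = 9, z = 10, q = -1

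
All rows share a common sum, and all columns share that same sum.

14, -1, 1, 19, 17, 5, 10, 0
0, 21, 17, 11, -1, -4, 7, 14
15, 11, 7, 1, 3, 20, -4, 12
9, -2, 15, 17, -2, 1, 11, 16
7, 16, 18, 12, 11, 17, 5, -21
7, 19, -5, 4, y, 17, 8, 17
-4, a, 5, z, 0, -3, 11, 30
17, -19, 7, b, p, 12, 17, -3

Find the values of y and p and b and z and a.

Rows 1 and 2 both sum to 65, so that's the common total.
The known cells in column 2 total 45, leaving 65 − 45 = 20 for the blank.
The known cells in row 6 total 67, leaving 65 − 67 = -2 for the blank.
The known cells in column 5 total 26, leaving 65 − 26 = 39 for the blank.
The known cells in row 8 total 70, leaving 65 − 70 = -5 for the blank.
The known cells in row 7 total 59, leaving 65 − 59 = 6 for the blank.

y = -2, p = 39, b = -5, z = 6, a = 20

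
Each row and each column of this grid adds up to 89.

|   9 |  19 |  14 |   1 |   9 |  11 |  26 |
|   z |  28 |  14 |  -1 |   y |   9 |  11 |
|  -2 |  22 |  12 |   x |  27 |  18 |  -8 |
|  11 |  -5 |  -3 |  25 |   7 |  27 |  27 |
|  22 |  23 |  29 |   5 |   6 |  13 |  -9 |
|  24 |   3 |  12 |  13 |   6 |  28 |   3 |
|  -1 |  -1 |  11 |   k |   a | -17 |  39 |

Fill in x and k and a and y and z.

The known cells in row 3 total 69, leaving 89 − 69 = 20 for the blank.
The known cells in column 1 total 63, leaving 89 − 63 = 26 for the blank.
The known cells in row 2 total 87, leaving 89 − 87 = 2 for the blank.
The known cells in column 5 total 57, leaving 89 − 57 = 32 for the blank.
The known cells in row 7 total 63, leaving 89 − 63 = 26 for the blank.

x = 20, k = 26, a = 32, y = 2, z = 26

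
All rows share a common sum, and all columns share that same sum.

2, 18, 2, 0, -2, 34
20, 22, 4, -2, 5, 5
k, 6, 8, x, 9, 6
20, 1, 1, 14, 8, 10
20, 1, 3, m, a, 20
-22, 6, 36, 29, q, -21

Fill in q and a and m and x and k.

q = 26, a = 8, m = 2, x = 11, k = 14

Rows 1 and 2 both sum to 54, so that's the common total.
Row 6 has -22 + 6 + 36 + 29 − 21 = 28; the blank must be 54 − 28 = 26.
Column 5 has -2 + 5 + 9 + 8 + 26 = 46; the blank must be 54 − 46 = 8.
Row 5 has 20 + 1 + 3 + 8 + 20 = 52; the blank must be 54 − 52 = 2.
Column 1 has 2 + 20 + 20 + 20 − 22 = 40; the blank must be 54 − 40 = 14.
Row 3 has 14 + 6 + 8 + 9 + 6 = 43; the blank must be 54 − 43 = 11.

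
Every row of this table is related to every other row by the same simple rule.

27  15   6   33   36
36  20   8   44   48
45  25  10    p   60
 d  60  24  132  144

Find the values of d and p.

d = 108, p = 55

Each row is a constant multiple of every other row — this is a multiplication table with the headers hidden.
Row 4 is 24/6 = 4/1 times row 1, so its entry in column 1 is 27 × 4/1 = 108.
Row 3 is 10/6 = 5/3 times row 1, so its entry in column 4 is 33 × 5/3 = 55.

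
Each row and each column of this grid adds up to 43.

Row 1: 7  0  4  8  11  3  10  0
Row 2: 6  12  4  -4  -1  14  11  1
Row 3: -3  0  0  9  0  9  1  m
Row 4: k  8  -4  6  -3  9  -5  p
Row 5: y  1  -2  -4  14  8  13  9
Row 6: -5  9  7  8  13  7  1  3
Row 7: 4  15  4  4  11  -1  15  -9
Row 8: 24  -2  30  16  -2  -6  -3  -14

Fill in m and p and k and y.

The known cells in row 5 total 39, leaving 43 − 39 = 4 for the blank.
The known cells in row 3 total 16, leaving 43 − 16 = 27 for the blank.
The known cells in column 8 total 17, leaving 43 − 17 = 26 for the blank.
The known cells in row 4 total 37, leaving 43 − 37 = 6 for the blank.

m = 27, p = 26, k = 6, y = 4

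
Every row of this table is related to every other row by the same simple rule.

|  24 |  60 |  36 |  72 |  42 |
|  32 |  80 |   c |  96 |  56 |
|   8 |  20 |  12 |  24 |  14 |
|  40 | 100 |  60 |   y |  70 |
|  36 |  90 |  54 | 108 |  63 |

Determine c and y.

c = 48, y = 120

Each row is a constant multiple of every other row — this is a multiplication table with the headers hidden.
Row 2 is 80/60 = 4/3 times row 1, so its entry in column 3 is 36 × 4/3 = 48.
Row 4 is 100/60 = 5/3 times row 1, so its entry in column 4 is 72 × 5/3 = 120.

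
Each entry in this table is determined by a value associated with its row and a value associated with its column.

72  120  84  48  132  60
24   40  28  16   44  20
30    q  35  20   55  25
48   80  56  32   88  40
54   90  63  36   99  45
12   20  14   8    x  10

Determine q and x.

Each row is a constant multiple of every other row — this is a multiplication table with the headers hidden.
Row 3 is 30/72 = 5/12 times row 1, so its entry in column 2 is 120 × 5/12 = 50.
Row 6 is 12/72 = 1/6 times row 1, so its entry in column 5 is 132 × 1/6 = 22.

q = 50, x = 22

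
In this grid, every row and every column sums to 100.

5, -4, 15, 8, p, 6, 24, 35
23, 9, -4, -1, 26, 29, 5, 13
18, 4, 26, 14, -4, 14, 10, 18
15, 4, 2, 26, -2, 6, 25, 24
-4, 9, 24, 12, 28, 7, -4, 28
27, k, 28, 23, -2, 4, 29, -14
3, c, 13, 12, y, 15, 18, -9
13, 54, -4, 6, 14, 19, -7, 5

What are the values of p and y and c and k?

p = 11, y = 29, c = 19, k = 5

The known cells in row 6 total 95, leaving 100 − 95 = 5 for the blank.
The known cells in column 2 total 81, leaving 100 − 81 = 19 for the blank.
The known cells in row 1 total 89, leaving 100 − 89 = 11 for the blank.
The known cells in row 7 total 71, leaving 100 − 71 = 29 for the blank.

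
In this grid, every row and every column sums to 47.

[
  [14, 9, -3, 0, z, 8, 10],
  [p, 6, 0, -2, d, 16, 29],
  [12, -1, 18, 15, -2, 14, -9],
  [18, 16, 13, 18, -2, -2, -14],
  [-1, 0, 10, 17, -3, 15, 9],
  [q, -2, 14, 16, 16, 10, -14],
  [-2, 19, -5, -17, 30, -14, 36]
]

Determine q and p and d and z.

q = 7, p = -1, d = -1, z = 9

Row 6 has -2 + 14 + 16 + 16 + 10 − 14 = 40; the blank must be 47 − 40 = 7.
Column 1 has 14 + 12 + 18 − 1 + 7 − 2 = 48; the blank must be 47 − 48 = -1.
Row 2 has -1 + 6 + 0 − 2 + 16 + 29 = 48; the blank must be 47 − 48 = -1.
Row 1 has 14 + 9 − 3 + 0 + 8 + 10 = 38; the blank must be 47 − 38 = 9.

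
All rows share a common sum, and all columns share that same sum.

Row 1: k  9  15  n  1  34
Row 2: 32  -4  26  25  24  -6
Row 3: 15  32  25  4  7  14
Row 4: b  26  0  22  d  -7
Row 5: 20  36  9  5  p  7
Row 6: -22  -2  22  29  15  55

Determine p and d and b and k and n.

p = 20, d = 30, b = 26, k = 26, n = 12

Rows 2 and 3 both sum to 97, so that's the common total.
The known cells in row 5 total 77, leaving 97 − 77 = 20 for the blank.
The known cells in column 5 total 67, leaving 97 − 67 = 30 for the blank.
The known cells in column 4 total 85, leaving 97 − 85 = 12 for the blank.
The known cells in row 1 total 71, leaving 97 − 71 = 26 for the blank.
The known cells in row 4 total 71, leaving 97 − 71 = 26 for the blank.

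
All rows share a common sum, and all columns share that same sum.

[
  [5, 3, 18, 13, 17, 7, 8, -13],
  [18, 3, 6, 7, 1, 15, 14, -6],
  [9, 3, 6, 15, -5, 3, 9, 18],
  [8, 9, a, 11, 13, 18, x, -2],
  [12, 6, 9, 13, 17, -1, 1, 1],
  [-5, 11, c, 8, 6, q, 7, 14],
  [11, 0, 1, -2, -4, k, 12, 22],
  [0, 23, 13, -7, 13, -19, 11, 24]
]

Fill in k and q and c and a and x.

Rows 1 and 2 both sum to 58, so that's the common total.
Row 7 has 11 + 0 + 1 − 2 − 4 + 12 + 22 = 40; the blank must be 58 − 40 = 18.
Column 6 has 7 + 15 + 3 + 18 − 1 + 18 − 19 = 41; the blank must be 58 − 41 = 17.
Column 7 has 8 + 14 + 9 + 1 + 7 + 12 + 11 = 62; the blank must be 58 − 62 = -4.
Row 4 has 8 + 9 + 11 + 13 + 18 − 4 − 2 = 53; the blank must be 58 − 53 = 5.
Row 6 has -5 + 11 + 8 + 6 + 17 + 7 + 14 = 58; the blank must be 58 − 58 = 0.

k = 18, q = 17, c = 0, a = 5, x = -4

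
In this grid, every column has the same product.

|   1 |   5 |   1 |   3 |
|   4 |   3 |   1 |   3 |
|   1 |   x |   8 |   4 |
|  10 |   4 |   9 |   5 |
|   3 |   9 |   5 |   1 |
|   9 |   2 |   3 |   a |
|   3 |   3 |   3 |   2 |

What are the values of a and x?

Columns 1 and 3 each multiply to 3240, so every column has product 3240.
Column 4: 3×3×4×5×1×2 = 360, so the missing entry is 3240 ÷ 360 = 9.
Column 2: 5×3×4×9×2×3 = 3240, so the missing entry is 3240 ÷ 3240 = 1.

a = 9, x = 1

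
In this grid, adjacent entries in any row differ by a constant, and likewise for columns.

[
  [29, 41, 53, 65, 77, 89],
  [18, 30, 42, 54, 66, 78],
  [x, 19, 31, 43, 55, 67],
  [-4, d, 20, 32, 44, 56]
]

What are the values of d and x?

Along each row the entries change by 12 per step; down each column they change by -11.
Row 4: from -4 at column 1, stepping by 12 to column 2 gives 8.
Row 3: from 19 at column 2, stepping by 12 to column 1 gives 7.

d = 8, x = 7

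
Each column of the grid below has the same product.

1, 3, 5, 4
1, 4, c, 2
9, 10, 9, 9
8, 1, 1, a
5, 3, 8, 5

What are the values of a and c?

a = 1, c = 1

Columns 1 and 2 each multiply to 360, so every column has product 360.
Column 4: 4×2×9×5 = 360, so the missing entry is 360 ÷ 360 = 1.
Column 3: 5×9×1×8 = 360, so the missing entry is 360 ÷ 360 = 1.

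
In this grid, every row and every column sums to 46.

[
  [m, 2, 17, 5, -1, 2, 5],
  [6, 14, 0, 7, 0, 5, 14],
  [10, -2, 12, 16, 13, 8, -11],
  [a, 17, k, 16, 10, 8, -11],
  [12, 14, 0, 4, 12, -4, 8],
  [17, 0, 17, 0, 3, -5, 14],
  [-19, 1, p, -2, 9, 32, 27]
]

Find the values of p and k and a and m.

p = -2, k = 2, a = 4, m = 16

The known cells in row 1 total 30, leaving 46 − 30 = 16 for the blank.
The known cells in row 7 total 48, leaving 46 − 48 = -2 for the blank.
The known cells in column 3 total 44, leaving 46 − 44 = 2 for the blank.
The known cells in row 4 total 42, leaving 46 − 42 = 4 for the blank.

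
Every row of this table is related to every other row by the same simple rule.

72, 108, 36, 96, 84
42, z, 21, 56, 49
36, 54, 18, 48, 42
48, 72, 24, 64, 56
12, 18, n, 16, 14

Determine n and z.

Each row is a constant multiple of every other row — this is a multiplication table with the headers hidden.
Row 5 is 12/72 = 1/6 times row 1, so its entry in column 3 is 36 × 1/6 = 6.
Row 2 is 42/72 = 7/12 times row 1, so its entry in column 2 is 108 × 7/12 = 63.

n = 6, z = 63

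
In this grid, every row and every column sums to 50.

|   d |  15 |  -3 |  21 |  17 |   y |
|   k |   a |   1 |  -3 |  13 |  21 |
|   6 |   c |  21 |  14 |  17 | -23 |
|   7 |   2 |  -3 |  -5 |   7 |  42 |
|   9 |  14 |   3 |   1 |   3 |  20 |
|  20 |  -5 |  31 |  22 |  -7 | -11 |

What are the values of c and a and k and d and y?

c = 15, a = 9, k = 9, d = -1, y = 1

Row 3 has 6 + 21 + 14 + 17 − 23 = 35; the blank must be 50 − 35 = 15.
Column 2 has 15 + 15 + 2 + 14 − 5 = 41; the blank must be 50 − 41 = 9.
Column 6 has 21 − 23 + 42 + 20 − 11 = 49; the blank must be 50 − 49 = 1.
Row 1 has 15 − 3 + 21 + 17 + 1 = 51; the blank must be 50 − 51 = -1.
Row 2 has 9 + 1 − 3 + 13 + 21 = 41; the blank must be 50 − 41 = 9.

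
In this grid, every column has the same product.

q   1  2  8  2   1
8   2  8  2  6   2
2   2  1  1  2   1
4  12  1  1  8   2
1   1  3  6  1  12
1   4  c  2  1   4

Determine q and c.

Columns 5 and 6 each multiply to 192, so every column has product 192.
Column 1: 8×2×4×1×1 = 64, so the missing entry is 192 ÷ 64 = 3.
Column 3: 2×8×1×1×3 = 48, so the missing entry is 192 ÷ 48 = 4.

q = 3, c = 4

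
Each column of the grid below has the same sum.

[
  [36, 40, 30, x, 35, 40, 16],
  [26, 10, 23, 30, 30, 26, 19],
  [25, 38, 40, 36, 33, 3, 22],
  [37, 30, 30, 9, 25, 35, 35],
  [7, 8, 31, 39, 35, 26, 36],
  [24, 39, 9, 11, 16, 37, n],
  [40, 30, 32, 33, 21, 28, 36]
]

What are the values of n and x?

n = 31, x = 37

Column 2 sums to 195 and so does column 3; that's the common total.
In column 7 the known cells total 164, leaving 195 − 164 = 31.
In column 4 the known cells total 158, leaving 195 − 158 = 37.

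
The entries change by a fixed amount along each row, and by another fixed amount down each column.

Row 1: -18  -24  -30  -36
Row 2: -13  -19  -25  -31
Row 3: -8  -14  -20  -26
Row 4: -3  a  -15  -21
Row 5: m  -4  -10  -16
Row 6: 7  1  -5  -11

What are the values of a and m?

Along each row the entries change by -6 per step; down each column they change by 5.
Row 4: from -3 at column 1, stepping by -6 to column 2 gives -9.
Row 5: from -4 at column 2, stepping by -6 to column 1 gives 2.

a = -9, m = 2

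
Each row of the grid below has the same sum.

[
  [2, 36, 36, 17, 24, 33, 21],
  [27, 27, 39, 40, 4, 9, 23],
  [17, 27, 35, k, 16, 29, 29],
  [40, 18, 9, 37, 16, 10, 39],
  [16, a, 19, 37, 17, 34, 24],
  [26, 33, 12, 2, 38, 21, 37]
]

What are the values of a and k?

a = 22, k = 16

Rows 2 and 6 both add up to 169, so every row sums to 169.
Row 5: 16 + 19 + 37 + 17 + 34 + 24 = 147, so the missing entry is 169 − 147 = 22.
Row 3: 17 + 27 + 35 + 16 + 29 + 29 = 153, so the missing entry is 169 − 153 = 16.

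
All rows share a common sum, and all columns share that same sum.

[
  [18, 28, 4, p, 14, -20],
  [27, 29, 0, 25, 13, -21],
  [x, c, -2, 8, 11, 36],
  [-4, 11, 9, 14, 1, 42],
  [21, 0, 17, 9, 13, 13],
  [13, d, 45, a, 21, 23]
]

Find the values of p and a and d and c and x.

Rows 2 and 4 both sum to 73, so that's the common total.
Row 1: 18 + 28 + 4 + 14 − 20 = 44, so its missing entry is 73 − 44 = 29.
Column 1: 18 + 27 − 4 + 21 + 13 = 75, so its missing entry is 73 − 75 = -2.
Row 3: -2 − 2 + 8 + 11 + 36 = 51, so its missing entry is 73 − 51 = 22.
Column 2: 28 + 29 + 22 + 11 + 0 = 90, so its missing entry is 73 − 90 = -17.
Row 6: 13 − 17 + 45 + 21 + 23 = 85, so its missing entry is 73 − 85 = -12.

p = 29, a = -12, d = -17, c = 22, x = -2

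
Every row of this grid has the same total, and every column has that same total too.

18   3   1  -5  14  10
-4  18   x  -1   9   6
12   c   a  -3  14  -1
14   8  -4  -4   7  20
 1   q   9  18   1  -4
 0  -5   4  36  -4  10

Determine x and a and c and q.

x = 13, a = 18, c = 1, q = 16

Rows 1 and 4 both sum to 41, so that's the common total.
Row 2 has -4 + 18 − 1 + 9 + 6 = 28; the blank must be 41 − 28 = 13.
Row 5 has 1 + 9 + 18 + 1 − 4 = 25; the blank must be 41 − 25 = 16.
Column 2 has 3 + 18 + 8 + 16 − 5 = 40; the blank must be 41 − 40 = 1.
Row 3 has 12 + 1 − 3 + 14 − 1 = 23; the blank must be 41 − 23 = 18.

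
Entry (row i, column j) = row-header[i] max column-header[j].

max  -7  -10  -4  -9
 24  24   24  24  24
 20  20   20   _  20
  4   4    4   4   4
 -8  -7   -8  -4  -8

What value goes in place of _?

max(20, -4) = 20.

20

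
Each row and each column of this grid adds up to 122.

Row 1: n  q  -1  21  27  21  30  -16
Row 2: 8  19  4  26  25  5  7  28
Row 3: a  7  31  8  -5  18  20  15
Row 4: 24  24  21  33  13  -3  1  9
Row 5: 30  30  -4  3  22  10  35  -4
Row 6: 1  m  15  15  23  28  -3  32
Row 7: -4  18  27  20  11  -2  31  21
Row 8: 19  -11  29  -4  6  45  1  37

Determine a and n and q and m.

Row 3: 7 + 31 + 8 − 5 + 18 + 20 + 15 = 94, so its missing entry is 122 − 94 = 28.
Row 6: 1 + 15 + 15 + 23 + 28 − 3 + 32 = 111, so its missing entry is 122 − 111 = 11.
Column 2: 19 + 7 + 24 + 30 + 11 + 18 − 11 = 98, so its missing entry is 122 − 98 = 24.
Row 1: 24 − 1 + 21 + 27 + 21 + 30 − 16 = 106, so its missing entry is 122 − 106 = 16.

a = 28, n = 16, q = 24, m = 11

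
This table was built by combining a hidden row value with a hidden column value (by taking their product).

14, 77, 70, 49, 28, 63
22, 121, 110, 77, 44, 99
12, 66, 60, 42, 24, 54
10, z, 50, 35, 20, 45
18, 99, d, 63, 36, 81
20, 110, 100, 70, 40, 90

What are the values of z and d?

Each row is a constant multiple of every other row — this is a multiplication table with the headers hidden.
Row 4 is 10/14 = 5/7 times row 1, so its entry in column 2 is 77 × 5/7 = 55.
Row 5 is 18/14 = 9/7 times row 1, so its entry in column 3 is 70 × 9/7 = 90.

z = 55, d = 90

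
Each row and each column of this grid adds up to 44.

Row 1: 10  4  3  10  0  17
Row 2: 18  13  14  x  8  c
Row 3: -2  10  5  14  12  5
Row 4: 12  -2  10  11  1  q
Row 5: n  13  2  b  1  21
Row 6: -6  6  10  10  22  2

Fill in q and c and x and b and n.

q = 12, c = -13, x = 4, b = -5, n = 12

Column 1: 10 + 18 − 2 + 12 − 6 = 32, so its missing entry is 44 − 32 = 12.
Row 5: 12 + 13 + 2 + 1 + 21 = 49, so its missing entry is 44 − 49 = -5.
Column 4: 10 + 14 + 11 − 5 + 10 = 40, so its missing entry is 44 − 40 = 4.
Row 2: 18 + 13 + 14 + 4 + 8 = 57, so its missing entry is 44 − 57 = -13.
Row 4: 12 − 2 + 10 + 11 + 1 = 32, so its missing entry is 44 − 32 = 12.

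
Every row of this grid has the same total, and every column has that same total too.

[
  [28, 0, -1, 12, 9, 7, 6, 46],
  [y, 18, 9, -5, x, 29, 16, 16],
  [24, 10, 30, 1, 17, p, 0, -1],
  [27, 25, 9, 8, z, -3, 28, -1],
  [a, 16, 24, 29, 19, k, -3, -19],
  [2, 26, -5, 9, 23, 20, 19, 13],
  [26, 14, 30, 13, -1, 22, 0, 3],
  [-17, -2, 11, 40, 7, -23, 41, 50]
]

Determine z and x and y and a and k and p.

Rows 1 and 6 both sum to 107, so that's the common total.
Row 4 has 27 + 25 + 9 + 8 − 3 + 28 − 1 = 93; the blank must be 107 − 93 = 14.
Column 5 has 9 + 17 + 14 + 19 + 23 − 1 + 7 = 88; the blank must be 107 − 88 = 19.
Row 2 has 18 + 9 − 5 + 19 + 29 + 16 + 16 = 102; the blank must be 107 − 102 = 5.
Column 1 has 28 + 5 + 24 + 27 + 2 + 26 − 17 = 95; the blank must be 107 − 95 = 12.
Row 5 has 12 + 16 + 24 + 29 + 19 − 3 − 19 = 78; the blank must be 107 − 78 = 29.
Row 3 has 24 + 10 + 30 + 1 + 17 + 0 − 1 = 81; the blank must be 107 − 81 = 26.

z = 14, x = 19, y = 5, a = 12, k = 29, p = 26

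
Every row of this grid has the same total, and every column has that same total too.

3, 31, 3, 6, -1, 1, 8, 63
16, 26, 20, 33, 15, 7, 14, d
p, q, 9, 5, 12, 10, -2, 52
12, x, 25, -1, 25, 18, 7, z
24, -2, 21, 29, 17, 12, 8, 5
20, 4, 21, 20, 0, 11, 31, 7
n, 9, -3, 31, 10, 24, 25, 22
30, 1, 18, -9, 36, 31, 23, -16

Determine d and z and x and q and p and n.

d = -17, z = -2, x = 30, q = 15, p = 13, n = -4

Rows 1 and 5 both sum to 114, so that's the common total.
The known cells in row 2 total 131, leaving 114 − 131 = -17 for the blank.
The known cells in column 8 total 116, leaving 114 − 116 = -2 for the blank.
The known cells in row 4 total 84, leaving 114 − 84 = 30 for the blank.
The known cells in column 2 total 99, leaving 114 − 99 = 15 for the blank.
The known cells in row 3 total 101, leaving 114 − 101 = 13 for the blank.
The known cells in row 7 total 118, leaving 114 − 118 = -4 for the blank.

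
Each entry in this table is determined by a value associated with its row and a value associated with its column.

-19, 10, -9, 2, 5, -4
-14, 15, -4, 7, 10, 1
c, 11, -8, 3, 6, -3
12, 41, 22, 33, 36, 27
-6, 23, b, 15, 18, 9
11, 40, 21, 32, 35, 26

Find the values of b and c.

The difference between any two rows is the same in every column — this is an addition table with the headers hidden.
Row 5 minus row 1 is 9 − (-4) = 13, so its entry in column 3 is -9 + 13 = 4.
Row 3 minus row 1 is -3 − (-4) = 1, so its entry in column 1 is -19 + 1 = -18.

b = 4, c = -18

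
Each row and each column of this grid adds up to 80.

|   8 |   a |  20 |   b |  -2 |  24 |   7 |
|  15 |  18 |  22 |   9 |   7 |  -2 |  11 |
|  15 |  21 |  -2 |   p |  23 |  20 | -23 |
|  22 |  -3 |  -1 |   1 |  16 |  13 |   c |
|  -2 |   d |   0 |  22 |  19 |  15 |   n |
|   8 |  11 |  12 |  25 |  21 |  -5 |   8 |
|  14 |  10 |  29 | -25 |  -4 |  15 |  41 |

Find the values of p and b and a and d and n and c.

Row 3: 15 + 21 − 2 + 23 + 20 − 23 = 54, so its missing entry is 80 − 54 = 26.
Column 4: 9 + 26 + 1 + 22 + 25 − 25 = 58, so its missing entry is 80 − 58 = 22.
Row 1: 8 + 20 + 22 − 2 + 24 + 7 = 79, so its missing entry is 80 − 79 = 1.
Row 4: 22 − 3 − 1 + 1 + 16 + 13 = 48, so its missing entry is 80 − 48 = 32.
Column 7: 7 + 11 − 23 + 32 + 8 + 41 = 76, so its missing entry is 80 − 76 = 4.
Row 5: -2 + 0 + 22 + 19 + 15 + 4 = 58, so its missing entry is 80 − 58 = 22.

p = 26, b = 22, a = 1, d = 22, n = 4, c = 32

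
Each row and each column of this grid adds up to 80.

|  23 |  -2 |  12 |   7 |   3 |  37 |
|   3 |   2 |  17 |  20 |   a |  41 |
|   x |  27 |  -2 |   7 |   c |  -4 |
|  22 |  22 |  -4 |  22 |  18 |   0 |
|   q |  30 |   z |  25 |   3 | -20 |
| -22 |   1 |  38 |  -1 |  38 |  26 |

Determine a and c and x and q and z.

Column 3 has 12 + 17 − 2 − 4 + 38 = 61; the blank must be 80 − 61 = 19.
Row 5 has 30 + 19 + 25 + 3 − 20 = 57; the blank must be 80 − 57 = 23.
Column 1 has 23 + 3 + 22 + 23 − 22 = 49; the blank must be 80 − 49 = 31.
Row 3 has 31 + 27 − 2 + 7 − 4 = 59; the blank must be 80 − 59 = 21.
Row 2 has 3 + 2 + 17 + 20 + 41 = 83; the blank must be 80 − 83 = -3.

a = -3, c = 21, x = 31, q = 23, z = 19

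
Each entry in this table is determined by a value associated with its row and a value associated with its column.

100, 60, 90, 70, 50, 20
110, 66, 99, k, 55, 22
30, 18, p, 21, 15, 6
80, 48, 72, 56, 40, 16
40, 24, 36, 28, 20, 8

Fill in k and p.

k = 77, p = 27

Each row is a constant multiple of every other row — this is a multiplication table with the headers hidden.
Row 2 is 22/20 = 11/10 times row 1, so its entry in column 4 is 70 × 11/10 = 77.
Row 3 is 6/20 = 3/10 times row 1, so its entry in column 3 is 90 × 3/10 = 27.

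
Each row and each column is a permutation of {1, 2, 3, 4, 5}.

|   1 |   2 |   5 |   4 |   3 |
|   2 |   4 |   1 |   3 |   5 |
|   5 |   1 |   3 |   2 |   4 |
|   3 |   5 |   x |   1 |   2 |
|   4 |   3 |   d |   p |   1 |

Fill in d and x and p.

At (row 4, col 3): row 4 already has {1, 2, 3, 5}, so the value is 4.
At (row 5, col 3): column 3 already has {1, 3, 4, 5}, so the value is 2.
At (row 5, col 4): row 5 already has {1, 2, 3, 4}, so the value is 5.

d = 2, x = 4, p = 5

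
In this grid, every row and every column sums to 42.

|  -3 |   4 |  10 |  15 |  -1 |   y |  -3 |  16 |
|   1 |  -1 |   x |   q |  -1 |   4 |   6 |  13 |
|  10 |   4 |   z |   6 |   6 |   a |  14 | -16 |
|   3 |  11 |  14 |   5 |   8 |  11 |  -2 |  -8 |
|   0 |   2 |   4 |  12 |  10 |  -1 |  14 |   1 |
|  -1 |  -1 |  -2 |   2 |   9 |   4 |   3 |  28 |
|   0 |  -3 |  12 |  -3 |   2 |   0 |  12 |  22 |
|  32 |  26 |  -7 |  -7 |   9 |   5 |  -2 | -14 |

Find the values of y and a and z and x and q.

y = 4, a = 15, z = 3, x = 8, q = 12

Row 1 has -3 + 4 + 10 + 15 − 1 − 3 + 16 = 38; the blank must be 42 − 38 = 4.
Column 6 has 4 + 4 + 11 − 1 + 4 + 0 + 5 = 27; the blank must be 42 − 27 = 15.
Row 3 has 10 + 4 + 6 + 6 + 15 + 14 − 16 = 39; the blank must be 42 − 39 = 3.
Column 3 has 10 + 3 + 14 + 4 − 2 + 12 − 7 = 34; the blank must be 42 − 34 = 8.
Row 2 has 1 − 1 + 8 − 1 + 4 + 6 + 13 = 30; the blank must be 42 − 30 = 12.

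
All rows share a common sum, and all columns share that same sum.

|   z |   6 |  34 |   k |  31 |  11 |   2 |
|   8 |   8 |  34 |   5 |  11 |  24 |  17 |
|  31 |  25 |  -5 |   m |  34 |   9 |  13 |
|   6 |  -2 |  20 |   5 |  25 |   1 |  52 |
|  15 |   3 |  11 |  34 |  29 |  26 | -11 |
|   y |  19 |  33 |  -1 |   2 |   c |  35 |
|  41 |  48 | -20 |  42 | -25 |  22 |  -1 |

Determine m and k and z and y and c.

m = 0, k = 22, z = 1, y = 5, c = 14

Rows 2 and 4 both sum to 107, so that's the common total.
Column 6 has 11 + 24 + 9 + 1 + 26 + 22 = 93; the blank must be 107 − 93 = 14.
Row 3 has 31 + 25 − 5 + 34 + 9 + 13 = 107; the blank must be 107 − 107 = 0.
Column 4 has 5 + 0 + 5 + 34 − 1 + 42 = 85; the blank must be 107 − 85 = 22.
Row 1 has 6 + 34 + 22 + 31 + 11 + 2 = 106; the blank must be 107 − 106 = 1.
Row 6 has 19 + 33 − 1 + 2 + 14 + 35 = 102; the blank must be 107 − 102 = 5.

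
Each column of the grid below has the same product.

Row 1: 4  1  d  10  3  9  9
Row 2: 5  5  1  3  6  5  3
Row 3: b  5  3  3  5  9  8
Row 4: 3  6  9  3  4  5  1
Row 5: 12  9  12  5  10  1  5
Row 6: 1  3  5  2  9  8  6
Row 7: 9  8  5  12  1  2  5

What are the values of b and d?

Columns 2 and 6 each multiply to 32400, so every column has product 32400.
Column 1: 4×5×3×12×1×9 = 6480, so the missing entry is 32400 ÷ 6480 = 5.
Column 3: 1×3×9×12×5×5 = 8100, so the missing entry is 32400 ÷ 8100 = 4.

b = 5, d = 4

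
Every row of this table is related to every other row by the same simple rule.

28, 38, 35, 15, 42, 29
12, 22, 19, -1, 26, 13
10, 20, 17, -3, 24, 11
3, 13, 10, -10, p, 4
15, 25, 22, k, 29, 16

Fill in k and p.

The difference between any two rows is the same in every column — this is an addition table with the headers hidden.
Row 5 minus row 1 is 25 − 38 = -13, so its entry in column 4 is 15 + (-13) = 2.
Row 4 minus row 1 is 13 − 38 = -25, so its entry in column 5 is 42 + (-25) = 17.

k = 2, p = 17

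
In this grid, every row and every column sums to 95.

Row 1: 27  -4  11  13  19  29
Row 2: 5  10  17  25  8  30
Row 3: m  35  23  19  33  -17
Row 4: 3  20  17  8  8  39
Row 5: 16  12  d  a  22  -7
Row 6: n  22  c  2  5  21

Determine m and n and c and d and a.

Column 4 has 13 + 25 + 19 + 8 + 2 = 67; the blank must be 95 − 67 = 28.
Row 3 has 35 + 23 + 19 + 33 − 17 = 93; the blank must be 95 − 93 = 2.
Row 5 has 16 + 12 + 28 + 22 − 7 = 71; the blank must be 95 − 71 = 24.
Column 1 has 27 + 5 + 2 + 3 + 16 = 53; the blank must be 95 − 53 = 42.
Row 6 has 42 + 22 + 2 + 5 + 21 = 92; the blank must be 95 − 92 = 3.

m = 2, n = 42, c = 3, d = 24, a = 28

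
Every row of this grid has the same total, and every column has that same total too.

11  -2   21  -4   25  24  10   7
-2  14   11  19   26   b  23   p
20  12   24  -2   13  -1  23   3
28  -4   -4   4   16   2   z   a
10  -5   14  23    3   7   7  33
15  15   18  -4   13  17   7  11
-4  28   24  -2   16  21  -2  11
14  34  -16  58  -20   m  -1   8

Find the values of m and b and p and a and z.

Rows 1 and 3 both sum to 92, so that's the common total.
The known cells in column 7 total 67, leaving 92 − 67 = 25 for the blank.
The known cells in row 4 total 67, leaving 92 − 67 = 25 for the blank.
The known cells in column 8 total 98, leaving 92 − 98 = -6 for the blank.
The known cells in row 2 total 85, leaving 92 − 85 = 7 for the blank.
The known cells in row 8 total 77, leaving 92 − 77 = 15 for the blank.

m = 15, b = 7, p = -6, a = 25, z = 25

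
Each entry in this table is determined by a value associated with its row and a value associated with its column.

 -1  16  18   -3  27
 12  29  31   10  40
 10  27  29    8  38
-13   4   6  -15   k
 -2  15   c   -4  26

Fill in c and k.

The difference between any two rows is the same in every column — this is an addition table with the headers hidden.
Row 5 minus row 1 is -4 − (-3) = -1, so its entry in column 3 is 18 + (-1) = 17.
Row 4 minus row 1 is -15 − (-3) = -12, so its entry in column 5 is 27 + (-12) = 15.

c = 17, k = 15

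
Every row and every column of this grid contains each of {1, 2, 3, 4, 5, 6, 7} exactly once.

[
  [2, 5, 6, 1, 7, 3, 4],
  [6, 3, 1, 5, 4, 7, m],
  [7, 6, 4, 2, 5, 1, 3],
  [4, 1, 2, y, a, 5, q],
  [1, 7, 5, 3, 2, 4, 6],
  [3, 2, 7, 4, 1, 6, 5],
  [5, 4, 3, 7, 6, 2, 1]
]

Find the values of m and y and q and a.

For row 2, column 7: row 2 already has {1, 3, 4, 5, 6, 7}; that leaves 2.
For row 4, column 4: column 4 already has {1, 2, 3, 4, 5, 7}; that leaves 6.
Cell (4,5): column 5 already has {1, 2, 4, 5, 6, 7} → 3.
At (row 4, col 7): row 4 already has {1, 2, 3, 4, 5, 6}, so the value is 7.

m = 2, y = 6, q = 7, a = 3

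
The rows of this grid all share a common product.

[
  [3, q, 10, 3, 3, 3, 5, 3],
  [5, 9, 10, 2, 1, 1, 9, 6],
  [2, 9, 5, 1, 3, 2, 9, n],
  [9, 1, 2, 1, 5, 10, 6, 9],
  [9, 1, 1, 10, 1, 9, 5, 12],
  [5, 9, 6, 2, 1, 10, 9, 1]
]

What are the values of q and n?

q = 4, n = 10

Rows 4 and 6 each multiply to 48600, so every row has product 48600.
Row 1: 3×10×3×3×3×5×3 = 12150, so the missing entry is 48600 ÷ 12150 = 4.
Row 3: 2×9×5×1×3×2×9 = 4860, so the missing entry is 48600 ÷ 4860 = 10.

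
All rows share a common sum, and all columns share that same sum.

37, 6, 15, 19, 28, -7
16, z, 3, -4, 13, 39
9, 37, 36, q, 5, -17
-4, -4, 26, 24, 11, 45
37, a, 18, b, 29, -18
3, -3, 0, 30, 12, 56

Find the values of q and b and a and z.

q = 28, b = 1, a = 31, z = 31

Rows 1 and 4 both sum to 98, so that's the common total.
Row 3 has 9 + 37 + 36 + 5 − 17 = 70; the blank must be 98 − 70 = 28.
Row 2 has 16 + 3 − 4 + 13 + 39 = 67; the blank must be 98 − 67 = 31.
Column 2 has 6 + 31 + 37 − 4 − 3 = 67; the blank must be 98 − 67 = 31.
Row 5 has 37 + 31 + 18 + 29 − 18 = 97; the blank must be 98 − 97 = 1.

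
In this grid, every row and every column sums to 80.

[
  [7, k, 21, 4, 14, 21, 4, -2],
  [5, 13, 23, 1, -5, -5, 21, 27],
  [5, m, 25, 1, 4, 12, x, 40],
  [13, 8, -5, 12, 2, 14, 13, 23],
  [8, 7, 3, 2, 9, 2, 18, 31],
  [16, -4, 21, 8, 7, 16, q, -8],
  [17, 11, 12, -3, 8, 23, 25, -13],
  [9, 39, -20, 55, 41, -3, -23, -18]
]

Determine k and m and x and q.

k = 11, m = -5, x = -2, q = 24

Row 1: 7 + 21 + 4 + 14 + 21 + 4 − 2 = 69, so its missing entry is 80 − 69 = 11.
Row 6: 16 − 4 + 21 + 8 + 7 + 16 − 8 = 56, so its missing entry is 80 − 56 = 24.
Column 7: 4 + 21 + 13 + 18 + 24 + 25 − 23 = 82, so its missing entry is 80 − 82 = -2.
Row 3: 5 + 25 + 1 + 4 + 12 − 2 + 40 = 85, so its missing entry is 80 − 85 = -5.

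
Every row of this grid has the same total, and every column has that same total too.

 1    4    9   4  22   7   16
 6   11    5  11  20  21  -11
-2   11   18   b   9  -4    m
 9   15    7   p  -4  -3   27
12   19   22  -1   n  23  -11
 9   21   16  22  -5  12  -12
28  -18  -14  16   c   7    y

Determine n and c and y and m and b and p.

n = -1, c = 22, y = 22, m = 32, b = -1, p = 12

Rows 1 and 2 both sum to 63, so that's the common total.
Row 5: 12 + 19 + 22 − 1 + 23 − 11 = 64, so its missing entry is 63 − 64 = -1.
Column 5: 22 + 20 + 9 − 4 − 1 − 5 = 41, so its missing entry is 63 − 41 = 22.
Row 4: 9 + 15 + 7 − 4 − 3 + 27 = 51, so its missing entry is 63 − 51 = 12.
Column 4: 4 + 11 + 12 − 1 + 22 + 16 = 64, so its missing entry is 63 − 64 = -1.
Row 3: -2 + 11 + 18 − 1 + 9 − 4 = 31, so its missing entry is 63 − 31 = 32.
Row 7: 28 − 18 − 14 + 16 + 22 + 7 = 41, so its missing entry is 63 − 41 = 22.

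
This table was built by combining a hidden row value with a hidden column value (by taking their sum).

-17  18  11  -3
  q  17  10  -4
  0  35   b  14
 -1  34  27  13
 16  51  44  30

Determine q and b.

The difference between any two rows is the same in every column — this is an addition table with the headers hidden.
Row 2 minus row 1 is -4 − (-3) = -1, so its entry in column 1 is -17 + (-1) = -18.
Row 3 minus row 1 is 14 − (-3) = 17, so its entry in column 3 is 11 + 17 = 28.

q = -18, b = 28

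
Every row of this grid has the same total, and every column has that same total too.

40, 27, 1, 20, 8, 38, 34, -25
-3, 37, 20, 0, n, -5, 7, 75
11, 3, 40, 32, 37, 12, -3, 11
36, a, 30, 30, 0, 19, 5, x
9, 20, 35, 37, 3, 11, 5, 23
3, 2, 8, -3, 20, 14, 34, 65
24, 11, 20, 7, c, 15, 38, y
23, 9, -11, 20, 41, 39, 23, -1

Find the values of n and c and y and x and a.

Rows 1 and 3 both sum to 143, so that's the common total.
Column 2 has 27 + 37 + 3 + 20 + 2 + 11 + 9 = 109; the blank must be 143 − 109 = 34.
Row 4 has 36 + 34 + 30 + 30 + 0 + 19 + 5 = 154; the blank must be 143 − 154 = -11.
Row 2 has -3 + 37 + 20 + 0 − 5 + 7 + 75 = 131; the blank must be 143 − 131 = 12.
Column 5 has 8 + 12 + 37 + 0 + 3 + 20 + 41 = 121; the blank must be 143 − 121 = 22.
Row 7 has 24 + 11 + 20 + 7 + 22 + 15 + 38 = 137; the blank must be 143 − 137 = 6.

n = 12, c = 22, y = 6, x = -11, a = 34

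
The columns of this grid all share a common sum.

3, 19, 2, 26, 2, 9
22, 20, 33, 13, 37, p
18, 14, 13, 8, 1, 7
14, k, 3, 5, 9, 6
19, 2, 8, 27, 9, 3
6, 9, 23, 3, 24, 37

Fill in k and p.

k = 18, p = 20

Columns 4 and 5 both add up to 82, so every column sums to 82.
Column 2: 19 + 20 + 14 + 2 + 9 = 64, so the missing entry is 82 − 64 = 18.
Column 6: 9 + 7 + 6 + 3 + 37 = 62, so the missing entry is 82 − 62 = 20.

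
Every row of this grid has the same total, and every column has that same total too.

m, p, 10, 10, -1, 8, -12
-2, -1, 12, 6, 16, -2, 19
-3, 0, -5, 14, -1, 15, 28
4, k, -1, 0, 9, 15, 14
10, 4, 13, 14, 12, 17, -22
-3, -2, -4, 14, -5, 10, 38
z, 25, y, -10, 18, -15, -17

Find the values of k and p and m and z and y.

Rows 2 and 3 both sum to 48, so that's the common total.
The known cells in column 3 total 25, leaving 48 − 25 = 23 for the blank.
The known cells in row 4 total 41, leaving 48 − 41 = 7 for the blank.
The known cells in column 2 total 33, leaving 48 − 33 = 15 for the blank.
The known cells in row 1 total 30, leaving 48 − 30 = 18 for the blank.
The known cells in row 7 total 24, leaving 48 − 24 = 24 for the blank.

k = 7, p = 15, m = 18, z = 24, y = 23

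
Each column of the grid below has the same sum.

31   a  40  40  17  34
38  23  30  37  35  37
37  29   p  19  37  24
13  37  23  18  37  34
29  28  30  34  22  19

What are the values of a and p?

a = 31, p = 25

Column 1 sums to 148 and so does column 5; that's the common total.
In column 2 the known cells total 117, leaving 148 − 117 = 31.
In column 3 the known cells total 123, leaving 148 − 123 = 25.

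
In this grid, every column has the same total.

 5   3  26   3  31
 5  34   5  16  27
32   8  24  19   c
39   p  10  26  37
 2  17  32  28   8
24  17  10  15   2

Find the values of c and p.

The complete columns each total 107.
Column 5 is missing 107 − 105 = 2 (since 31 + 27 + 37 + 8 + 2 = 105).
Column 2 is missing 107 − 79 = 28 (since 3 + 34 + 8 + 17 + 17 = 79).

c = 2, p = 28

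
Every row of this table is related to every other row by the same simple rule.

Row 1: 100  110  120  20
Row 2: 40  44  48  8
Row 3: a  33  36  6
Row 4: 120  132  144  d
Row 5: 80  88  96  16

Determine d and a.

Each row is a constant multiple of every other row — this is a multiplication table with the headers hidden.
Row 4 is 144/120 = 6/5 times row 1, so its entry in column 4 is 20 × 6/5 = 24.
Row 3 is 36/120 = 3/10 times row 1, so its entry in column 1 is 100 × 3/10 = 30.

d = 24, a = 30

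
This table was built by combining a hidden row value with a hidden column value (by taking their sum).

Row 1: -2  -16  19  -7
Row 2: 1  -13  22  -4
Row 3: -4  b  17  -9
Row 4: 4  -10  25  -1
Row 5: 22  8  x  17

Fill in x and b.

x = 43, b = -18

The difference between any two rows is the same in every column — this is an addition table with the headers hidden.
Row 5 minus row 1 is 22 − (-2) = 24, so its entry in column 3 is 19 + 24 = 43.
Row 3 minus row 1 is -4 − (-2) = -2, so its entry in column 2 is -16 + (-2) = -18.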